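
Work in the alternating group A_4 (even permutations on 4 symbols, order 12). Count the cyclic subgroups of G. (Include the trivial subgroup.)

Each element a generates a cyclic subgroup ⟨a⟩; distinct elements may generate the same one (a cyclic group of order d has φ(d) generators).
Cyclic subgroups by order — order 1: 1; order 2: 3; order 3: 4.
Total: 8.

8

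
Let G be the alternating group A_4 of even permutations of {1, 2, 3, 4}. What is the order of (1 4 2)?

3

Computing powers of (1 4 2): the smallest k with ((1 4 2))^k = e is k = 3.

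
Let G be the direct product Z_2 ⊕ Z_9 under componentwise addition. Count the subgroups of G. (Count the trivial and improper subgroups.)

6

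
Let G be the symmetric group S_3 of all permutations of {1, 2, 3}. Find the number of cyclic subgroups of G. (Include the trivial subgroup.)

5

Each element a generates a cyclic subgroup ⟨a⟩; distinct elements may generate the same one (a cyclic group of order d has φ(d) generators).
Cyclic subgroups by order — order 1: 1; order 2: 3; order 3: 1.
Total: 5.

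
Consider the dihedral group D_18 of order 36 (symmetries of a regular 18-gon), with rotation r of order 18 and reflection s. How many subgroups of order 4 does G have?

|G| = 36 and 4 | 36, so subgroups of order 4 are possible by Lagrange.
The subgroups of order 4 are: {e, r^9, rs, r^10s}; {e, r^9, r^2s, r^11s}; {e, r^9, r^3s, r^12s}; {e, r^9, r^4s, r^13s}; … (9 in all).
So G has 9 subgroups of order 4.

9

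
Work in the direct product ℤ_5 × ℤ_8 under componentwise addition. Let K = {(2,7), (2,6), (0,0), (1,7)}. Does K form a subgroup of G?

No

(1,7) ∈ K but its inverse (4,1) ∉ K, so K is not a subgroup.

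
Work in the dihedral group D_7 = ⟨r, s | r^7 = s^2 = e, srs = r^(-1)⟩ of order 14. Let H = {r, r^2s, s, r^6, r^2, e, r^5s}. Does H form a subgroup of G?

r^2 ∈ H but its inverse r^5 ∉ H, so H is not a subgroup.

No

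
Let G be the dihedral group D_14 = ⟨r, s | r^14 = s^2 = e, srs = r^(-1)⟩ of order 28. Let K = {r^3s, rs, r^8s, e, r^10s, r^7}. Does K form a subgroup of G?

|K| = 6 does not divide |G| = 28, so by Lagrange K is not a subgroup.

No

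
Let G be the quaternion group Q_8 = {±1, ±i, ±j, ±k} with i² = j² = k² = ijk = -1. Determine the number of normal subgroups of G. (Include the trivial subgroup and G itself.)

G has 6 subgroups. Checking conjugation-invariance by order — order 1: 1/1 normal; order 2: 1/1 normal; order 4: 3/3 normal; order 8: 1/1 normal.
Total normal subgroups: 6.

6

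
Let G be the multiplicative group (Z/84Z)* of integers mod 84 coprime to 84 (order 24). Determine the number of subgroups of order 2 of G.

|G| = 24 and 2 | 24, so subgroups of order 2 are possible by Lagrange.
The subgroups of order 2 are: {1, 13}; {1, 29}; {1, 41}; {1, 43}; … (7 in all).
So G has 7 subgroups of order 2.

7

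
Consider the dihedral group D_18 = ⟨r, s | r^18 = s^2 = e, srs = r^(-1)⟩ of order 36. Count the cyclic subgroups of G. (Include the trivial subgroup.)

24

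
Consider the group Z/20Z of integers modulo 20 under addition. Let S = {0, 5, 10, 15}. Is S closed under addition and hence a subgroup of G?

Yes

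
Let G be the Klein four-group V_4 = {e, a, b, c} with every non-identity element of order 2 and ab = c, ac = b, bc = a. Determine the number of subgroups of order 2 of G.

3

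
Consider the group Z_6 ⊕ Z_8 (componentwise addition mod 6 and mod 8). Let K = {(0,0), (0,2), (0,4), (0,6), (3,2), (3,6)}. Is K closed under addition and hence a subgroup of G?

No

Closure fails: (0,6) + (3,6) = (3,4) ∉ K. So K is not a subgroup.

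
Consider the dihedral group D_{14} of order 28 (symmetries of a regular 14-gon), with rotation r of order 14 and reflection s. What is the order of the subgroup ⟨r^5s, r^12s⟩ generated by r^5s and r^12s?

4

|⟨r^5s⟩| = 2 and |⟨r^12s⟩| = 2, so |H| is a multiple of lcm(2, 2) = 2 and divides |G| = 28.
Closing under the operation: H = {e, r^7, r^5s, r^12s}, so |H| = 4.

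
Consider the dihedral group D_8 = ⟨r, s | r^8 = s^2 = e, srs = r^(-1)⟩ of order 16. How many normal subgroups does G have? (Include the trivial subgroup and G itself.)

G has 19 subgroups. Checking conjugation-invariance by order — order 1: 1/1 normal; order 2: 1/9 normal; order 4: 1/5 normal; order 8: 3/3 normal; order 16: 1/1 normal.
Total normal subgroups: 7.

7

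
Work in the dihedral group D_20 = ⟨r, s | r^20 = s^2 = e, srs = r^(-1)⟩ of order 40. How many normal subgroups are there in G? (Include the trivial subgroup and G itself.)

9

G has 48 subgroups. Checking conjugation-invariance by order — order 1: 1/1 normal; order 2: 1/21 normal; order 4: 1/11 normal; order 5: 1/1 normal; order 8: 0/5 normal; order 10: 1/5 normal; order 20: 3/3 normal; order 40: 1/1 normal.
Total normal subgroups: 9.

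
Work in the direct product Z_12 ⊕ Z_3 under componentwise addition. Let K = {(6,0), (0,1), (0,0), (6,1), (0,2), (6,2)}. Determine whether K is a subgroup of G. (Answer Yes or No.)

|K| = 6 divides |G| = 36, consistent with Lagrange.
K contains the identity, every element's inverse is in K, and K is closed under +: it is a subgroup.
In fact K = ⟨(6,2)⟩.

Yes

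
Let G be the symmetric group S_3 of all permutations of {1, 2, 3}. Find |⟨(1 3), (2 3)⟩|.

6

|⟨(1 3)⟩| = 2 and |⟨(2 3)⟩| = 2, so |H| is a multiple of lcm(2, 2) = 2 and divides |G| = 6.
Closing {(1 3), (2 3)} under the group operation gives all of G, so |H| = 6.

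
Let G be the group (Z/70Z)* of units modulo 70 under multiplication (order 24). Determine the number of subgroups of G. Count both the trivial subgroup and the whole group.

|G| = 24, so by Lagrange every subgroup order divides 24. Divisors: 1, 2, 3, 4, 6, 8, 12, 24.
Subgroups by order — order 1: 1; order 2: 3; order 3: 1; order 4: 3; order 6: 3; order 8: 1; order 12: 3; order 24: 1.
Total: 1 + 3 + 1 + 3 + 3 + 1 + 3 + 1 = 16.

16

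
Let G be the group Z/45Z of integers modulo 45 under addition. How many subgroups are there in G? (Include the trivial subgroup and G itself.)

6

Subgroups of the cyclic group Z/45Z correspond bijectively to divisors of 45.
Divisors of 45: 1, 3, 5, 9, 15, 45.
So Z/45Z has 6 subgroups.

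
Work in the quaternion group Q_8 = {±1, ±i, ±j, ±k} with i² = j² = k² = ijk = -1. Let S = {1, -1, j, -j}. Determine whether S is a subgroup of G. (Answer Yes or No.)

|S| = 4 divides |G| = 8, consistent with Lagrange.
S contains the identity, every element's inverse is in S, and S is closed under ·: it is a subgroup.
In fact S = ⟨j⟩.

Yes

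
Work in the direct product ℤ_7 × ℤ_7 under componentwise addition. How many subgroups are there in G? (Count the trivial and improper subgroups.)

|G| = 49, so by Lagrange every subgroup order divides 49. Divisors: 1, 7, 49.
Subgroups by order — order 1: 1; order 7: 8; order 49: 1.
Total: 1 + 8 + 1 = 10.

10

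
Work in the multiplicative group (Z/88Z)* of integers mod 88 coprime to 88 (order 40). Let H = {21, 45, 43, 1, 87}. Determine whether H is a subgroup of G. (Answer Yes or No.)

Closure fails: 21 · 87 = 67 ∉ H. So H is not a subgroup.

No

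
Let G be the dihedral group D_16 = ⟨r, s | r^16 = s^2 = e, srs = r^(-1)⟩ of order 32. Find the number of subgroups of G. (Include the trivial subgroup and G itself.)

36

|G| = 32, so by Lagrange every subgroup order divides 32. Divisors: 1, 2, 4, 8, 16, 32.
Subgroups by order — order 1: 1; order 2: 17; order 4: 9; order 8: 5; order 16: 3; order 32: 1.
Total: 1 + 17 + 9 + 5 + 3 + 1 = 36.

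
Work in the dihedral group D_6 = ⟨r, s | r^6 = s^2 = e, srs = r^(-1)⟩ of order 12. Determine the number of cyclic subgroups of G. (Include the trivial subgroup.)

10

A cyclic subgroup of order d is generated by each of its φ(d) elements of order d, so the cyclic subgroups of order d number (#elements of order d)/φ(d).
Cyclic subgroups by order — order 1: 1; order 2: 7; order 3: 1; order 6: 1.
Total: 10.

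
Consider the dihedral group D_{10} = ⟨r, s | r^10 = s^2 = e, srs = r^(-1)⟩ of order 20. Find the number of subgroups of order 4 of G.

|G| = 20 and 4 | 20, so subgroups of order 4 are possible by Lagrange.
The subgroups of order 4 are: {e, r^5, r^2s, r^7s}; {e, r^5, r^3s, r^8s}; {e, r^5, r^4s, r^9s}; {e, r^5, s, r^5s}; … (5 in all).
So G has 5 subgroups of order 4.

5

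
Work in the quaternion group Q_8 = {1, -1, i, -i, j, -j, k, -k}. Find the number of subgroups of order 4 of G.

3

|G| = 8 and 4 | 8, so subgroups of order 4 are possible by Lagrange.
The subgroups of order 4 are: {1, -1, i, -i}; {1, -1, j, -j}; {1, -1, k, -k}.
So G has 3 subgroups of order 4.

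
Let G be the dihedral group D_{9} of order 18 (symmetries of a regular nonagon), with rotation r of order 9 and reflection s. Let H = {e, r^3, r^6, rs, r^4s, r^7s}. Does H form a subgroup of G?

Yes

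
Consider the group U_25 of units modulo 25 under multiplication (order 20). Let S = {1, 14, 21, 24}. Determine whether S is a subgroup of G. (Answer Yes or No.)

No

21 ∈ S but its inverse 6 ∉ S, so S is not a subgroup.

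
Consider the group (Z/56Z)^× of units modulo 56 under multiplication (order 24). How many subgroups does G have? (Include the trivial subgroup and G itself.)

32

|G| = 24, so by Lagrange every subgroup order divides 24. Divisors: 1, 2, 3, 4, 6, 8, 12, 24.
Subgroups by order — order 1: 1; order 2: 7; order 3: 1; order 4: 7; order 6: 7; order 8: 1; order 12: 7; order 24: 1.
Total: 1 + 7 + 1 + 7 + 7 + 1 + 7 + 1 = 32.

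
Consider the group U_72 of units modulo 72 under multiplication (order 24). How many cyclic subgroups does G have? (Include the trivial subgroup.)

16

Each element a generates a cyclic subgroup ⟨a⟩; distinct elements may generate the same one (a cyclic group of order d has φ(d) generators).
Cyclic subgroups by order — order 1: 1; order 2: 7; order 3: 1; order 6: 7.
Total: 16.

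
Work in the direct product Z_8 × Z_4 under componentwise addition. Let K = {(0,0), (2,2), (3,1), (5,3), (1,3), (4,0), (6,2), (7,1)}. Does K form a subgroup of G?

Yes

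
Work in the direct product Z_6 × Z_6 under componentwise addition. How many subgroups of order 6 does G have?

|G| = 36 and 6 | 36, so subgroups of order 6 are possible by Lagrange.
The subgroups of order 6 are: {(0,0), (0,1), (0,2), (0,3), (0,4), (0,5)}; {(0,0), (0,2), (0,4), (3,0), (3,2), (3,4)}; {(0,0), (0,2), (0,4), (3,1), (3,3), (3,5)}; {(0,0), (0,3), (2,0), (2,3), (4,0), (4,3)}; … (12 in all).
So G has 12 subgroups of order 6.

12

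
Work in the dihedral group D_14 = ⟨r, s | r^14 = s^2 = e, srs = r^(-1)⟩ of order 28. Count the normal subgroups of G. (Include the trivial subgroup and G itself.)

G has 28 subgroups. Checking conjugation-invariance by order — order 1: 1/1 normal; order 2: 1/15 normal; order 4: 0/7 normal; order 7: 1/1 normal; order 14: 3/3 normal; order 28: 1/1 normal.
Total normal subgroups: 7.

7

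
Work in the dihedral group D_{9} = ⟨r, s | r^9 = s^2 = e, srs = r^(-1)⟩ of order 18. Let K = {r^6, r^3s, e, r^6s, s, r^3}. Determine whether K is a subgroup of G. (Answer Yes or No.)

|K| = 6 divides |G| = 18, consistent with Lagrange.
K contains the identity, every element's inverse is in K, and K is closed under ·: it is a subgroup.

Yes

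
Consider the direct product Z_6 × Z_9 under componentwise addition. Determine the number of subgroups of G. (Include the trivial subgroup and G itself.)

|G| = 54, so by Lagrange every subgroup order divides 54. Divisors: 1, 2, 3, 6, 9, 18, 27, 54.
Subgroups by order — order 1: 1; order 2: 1; order 3: 4; order 6: 4; order 9: 4; order 18: 4; order 27: 1; order 54: 1.
Total: 1 + 1 + 4 + 4 + 4 + 4 + 1 + 1 = 20.

20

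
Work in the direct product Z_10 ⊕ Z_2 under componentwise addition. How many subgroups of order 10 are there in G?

|G| = 20 and 10 | 20, so subgroups of order 10 are possible by Lagrange.
The subgroups of order 10 are: {(0,0), (0,1), (2,0), (2,1), (4,0), (4,1), (6,0), (6,1), (8,0), (8,1)}; {(0,0), (1,0), (2,0), (3,0), (4,0), (5,0), (6,0), (7,0), (8,0), (9,0)}; {(0,0), (1,1), (2,0), (3,1), (4,0), (5,1), (6,0), (7,1), (8,0), (9,1)}.
So G has 3 subgroups of order 10.

3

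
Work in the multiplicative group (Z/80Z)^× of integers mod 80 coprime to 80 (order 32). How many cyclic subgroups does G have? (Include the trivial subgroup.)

20

Each element a generates a cyclic subgroup ⟨a⟩; distinct elements may generate the same one (a cyclic group of order d has φ(d) generators).
Cyclic subgroups by order — order 1: 1; order 2: 7; order 4: 12.
Total: 20.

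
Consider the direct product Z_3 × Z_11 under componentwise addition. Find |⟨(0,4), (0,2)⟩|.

|⟨(0,4)⟩| = 11 and |⟨(0,2)⟩| = 11, so |H| is a multiple of lcm(11, 11) = 11 and divides |G| = 33.
Closing under the operation: H = {(0,0), (0,1), (0,2), (0,3), (0,4), (0,5), (0,6), (0,7), (0,8), (0,9), (0,10)}, so |H| = 11.

11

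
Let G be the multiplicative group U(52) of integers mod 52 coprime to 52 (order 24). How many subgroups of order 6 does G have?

|G| = 24 and 6 | 24, so subgroups of order 6 are possible by Lagrange.
The subgroups of order 6 are: {1, 9, 17, 25, 29, 49}; {1, 9, 23, 29, 43, 51}; {1, 3, 9, 27, 29, 35}.
So G has 3 subgroups of order 6.

3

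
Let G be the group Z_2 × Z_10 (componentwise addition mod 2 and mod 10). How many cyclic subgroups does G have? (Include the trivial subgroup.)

8

Group the elements of G by the cyclic subgroup they generate; each cyclic subgroup of order d accounts for φ(d) elements.
Cyclic subgroups by order — order 1: 1; order 2: 3; order 5: 1; order 10: 3.
Total: 8.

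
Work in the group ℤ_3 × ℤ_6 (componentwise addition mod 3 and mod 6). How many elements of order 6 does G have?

An element (a,b) has order lcm(ord(a), ord(b)); count pairs with lcm equal to 6.
Enumerating gives 8 such elements.

8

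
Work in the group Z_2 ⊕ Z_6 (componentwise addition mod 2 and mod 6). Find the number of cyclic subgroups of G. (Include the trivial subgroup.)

Each element a generates a cyclic subgroup ⟨a⟩; distinct elements may generate the same one (a cyclic group of order d has φ(d) generators).
Cyclic subgroups by order — order 1: 1; order 2: 3; order 3: 1; order 6: 3.
Total: 8.

8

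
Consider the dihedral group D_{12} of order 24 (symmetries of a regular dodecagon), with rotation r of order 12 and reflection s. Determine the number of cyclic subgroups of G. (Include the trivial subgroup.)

Group the elements of G by the cyclic subgroup they generate; each cyclic subgroup of order d accounts for φ(d) elements.
Cyclic subgroups by order — order 1: 1; order 2: 13; order 3: 1; order 4: 1; order 6: 1; order 12: 1.
Total: 18.

18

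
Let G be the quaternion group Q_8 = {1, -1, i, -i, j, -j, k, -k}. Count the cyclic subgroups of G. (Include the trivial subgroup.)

A cyclic subgroup of order d is generated by each of its φ(d) elements of order d, so the cyclic subgroups of order d number (#elements of order d)/φ(d).
Cyclic subgroups by order — order 1: 1; order 2: 1; order 4: 3.
Total: 5.

5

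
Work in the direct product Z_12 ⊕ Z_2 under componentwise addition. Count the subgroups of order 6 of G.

|G| = 24 and 6 | 24, so subgroups of order 6 are possible by Lagrange.
The subgroups of order 6 are: {(0,0), (0,1), (4,0), (4,1), (8,0), (8,1)}; {(0,0), (2,0), (4,0), (6,0), (8,0), (10,0)}; {(0,0), (2,1), (4,0), (6,1), (8,0), (10,1)}.
So G has 3 subgroups of order 6.

3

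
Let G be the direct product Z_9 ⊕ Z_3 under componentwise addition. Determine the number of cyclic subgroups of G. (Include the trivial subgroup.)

Each element a generates a cyclic subgroup ⟨a⟩; distinct elements may generate the same one (a cyclic group of order d has φ(d) generators).
Cyclic subgroups by order — order 1: 1; order 3: 4; order 9: 3.
Total: 8.

8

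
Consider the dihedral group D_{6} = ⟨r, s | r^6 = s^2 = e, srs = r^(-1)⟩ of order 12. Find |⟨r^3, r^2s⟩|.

4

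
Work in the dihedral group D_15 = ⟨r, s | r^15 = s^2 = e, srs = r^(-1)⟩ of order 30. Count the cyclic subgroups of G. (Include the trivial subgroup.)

A cyclic subgroup of order d is generated by each of its φ(d) elements of order d, so the cyclic subgroups of order d number (#elements of order d)/φ(d).
Cyclic subgroups by order — order 1: 1; order 2: 15; order 3: 1; order 5: 1; order 15: 1.
Total: 19.

19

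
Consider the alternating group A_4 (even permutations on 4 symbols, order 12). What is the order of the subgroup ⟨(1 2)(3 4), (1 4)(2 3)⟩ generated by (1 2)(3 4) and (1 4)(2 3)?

|⟨(1 2)(3 4)⟩| = 2 and |⟨(1 4)(2 3)⟩| = 2, so |H| is a multiple of lcm(2, 2) = 2 and divides |G| = 12.
Closing under the operation: H = {e, (1 2)(3 4), (1 3)(2 4), (1 4)(2 3)}, so |H| = 4.

4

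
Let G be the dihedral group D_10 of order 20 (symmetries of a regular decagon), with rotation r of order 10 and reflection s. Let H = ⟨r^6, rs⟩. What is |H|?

|⟨r^6⟩| = 5 and |⟨rs⟩| = 2, so |H| is a multiple of lcm(5, 2) = 10 and divides |G| = 20.
Closing under the operation: H = {e, r^2, r^4, r^6, r^8, rs, r^3s, r^5s, r^7s, r^9s}, so |H| = 10.

10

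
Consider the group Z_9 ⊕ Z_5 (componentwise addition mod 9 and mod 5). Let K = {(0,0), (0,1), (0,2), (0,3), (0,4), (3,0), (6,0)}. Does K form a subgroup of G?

No

|K| = 7 does not divide |G| = 45, so by Lagrange K is not a subgroup.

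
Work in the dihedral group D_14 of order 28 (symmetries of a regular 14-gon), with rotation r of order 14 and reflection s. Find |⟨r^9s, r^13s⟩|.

|⟨r^9s⟩| = 2 and |⟨r^13s⟩| = 2, so |H| is a multiple of lcm(2, 2) = 2 and divides |G| = 28.
Closing under the operation: H = {e, r^2, r^4, r^6, r^8, r^10, r^12, rs, r^3s, r^5s, r^7s, r^9s, r^11s, r^13s}, so |H| = 14.

14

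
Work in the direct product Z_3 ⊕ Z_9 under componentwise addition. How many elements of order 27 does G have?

An element (a,b) has order lcm(ord(a), ord(b)); count pairs with lcm equal to 27.
Enumerating gives 0 such elements.

0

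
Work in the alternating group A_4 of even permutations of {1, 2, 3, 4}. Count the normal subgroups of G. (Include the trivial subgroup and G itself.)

3

G has 10 subgroups. Checking conjugation-invariance by order — order 1: 1/1 normal; order 2: 0/3 normal; order 3: 0/4 normal; order 4: 1/1 normal; order 12: 1/1 normal.
Total normal subgroups: 3.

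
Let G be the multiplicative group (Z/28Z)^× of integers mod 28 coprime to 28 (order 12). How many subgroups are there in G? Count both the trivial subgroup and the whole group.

|G| = 12, so by Lagrange every subgroup order divides 12. Divisors: 1, 2, 3, 4, 6, 12.
Subgroups by order — order 1: 1; order 2: 3; order 3: 1; order 4: 1; order 6: 3; order 12: 1.
Total: 1 + 3 + 1 + 1 + 3 + 1 = 10.

10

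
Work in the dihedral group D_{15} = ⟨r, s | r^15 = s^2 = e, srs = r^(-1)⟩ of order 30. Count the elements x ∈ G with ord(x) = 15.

8

The elements of order 15 are: r, r^2, r^4, r^7, r^8, r^11, r^13, r^14.
That's 8.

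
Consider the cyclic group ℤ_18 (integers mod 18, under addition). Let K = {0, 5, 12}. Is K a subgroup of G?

12 ∈ K but its inverse 6 ∉ K, so K is not a subgroup.

No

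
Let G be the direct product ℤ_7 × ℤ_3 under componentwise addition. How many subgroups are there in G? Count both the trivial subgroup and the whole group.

|G| = 21, so by Lagrange every subgroup order divides 21. Divisors: 1, 3, 7, 21.
Subgroups by order — order 1: 1; order 3: 1; order 7: 1; order 21: 1.
Total: 1 + 1 + 1 + 1 = 4.

4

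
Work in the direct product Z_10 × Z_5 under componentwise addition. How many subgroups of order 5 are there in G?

6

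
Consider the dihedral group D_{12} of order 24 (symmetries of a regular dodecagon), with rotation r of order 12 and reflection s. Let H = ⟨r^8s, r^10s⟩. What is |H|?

|⟨r^8s⟩| = 2 and |⟨r^10s⟩| = 2, so |H| is a multiple of lcm(2, 2) = 2 and divides |G| = 24.
Closing under the operation: H = {e, r^2, r^4, r^6, r^8, r^10, s, r^2s, r^4s, r^6s, r^8s, r^10s}, so |H| = 12.

12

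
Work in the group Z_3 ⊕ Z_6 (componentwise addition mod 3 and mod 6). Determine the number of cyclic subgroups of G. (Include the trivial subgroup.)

10

Group the elements of G by the cyclic subgroup they generate; each cyclic subgroup of order d accounts for φ(d) elements.
Cyclic subgroups by order — order 1: 1; order 2: 1; order 3: 4; order 6: 4.
Total: 10.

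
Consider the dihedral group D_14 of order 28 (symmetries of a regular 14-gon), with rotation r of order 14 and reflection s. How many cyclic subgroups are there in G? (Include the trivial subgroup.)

18

Each element a generates a cyclic subgroup ⟨a⟩; distinct elements may generate the same one (a cyclic group of order d has φ(d) generators).
Cyclic subgroups by order — order 1: 1; order 2: 15; order 7: 1; order 14: 1.
Total: 18.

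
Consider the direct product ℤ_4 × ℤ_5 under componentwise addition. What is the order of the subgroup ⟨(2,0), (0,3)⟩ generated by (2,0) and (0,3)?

10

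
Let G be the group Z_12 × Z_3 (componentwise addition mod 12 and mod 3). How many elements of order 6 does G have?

8

An element (a,b) has order lcm(ord(a), ord(b)); count pairs with lcm equal to 6.
Enumerating gives 8 such elements.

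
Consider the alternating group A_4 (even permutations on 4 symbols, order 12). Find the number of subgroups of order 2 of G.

3

|G| = 12 and 2 | 12, so subgroups of order 2 are possible by Lagrange.
The subgroups of order 2 are: {e, (1 2)(3 4)}; {e, (1 3)(2 4)}; {e, (1 4)(2 3)}.
So G has 3 subgroups of order 2.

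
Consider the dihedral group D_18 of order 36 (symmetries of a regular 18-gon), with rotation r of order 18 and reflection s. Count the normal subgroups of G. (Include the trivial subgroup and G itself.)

9

G has 45 subgroups. Checking conjugation-invariance by order — order 1: 1/1 normal; order 2: 1/19 normal; order 3: 1/1 normal; order 4: 0/9 normal; order 6: 1/7 normal; order 9: 1/1 normal; order 12: 0/3 normal; order 18: 3/3 normal; order 36: 1/1 normal.
Total normal subgroups: 9.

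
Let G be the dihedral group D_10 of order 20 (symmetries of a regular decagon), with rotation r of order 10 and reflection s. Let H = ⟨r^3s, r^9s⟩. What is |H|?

|⟨r^3s⟩| = 2 and |⟨r^9s⟩| = 2, so |H| is a multiple of lcm(2, 2) = 2 and divides |G| = 20.
Closing under the operation: H = {e, r^2, r^4, r^6, r^8, rs, r^3s, r^5s, r^7s, r^9s}, so |H| = 10.

10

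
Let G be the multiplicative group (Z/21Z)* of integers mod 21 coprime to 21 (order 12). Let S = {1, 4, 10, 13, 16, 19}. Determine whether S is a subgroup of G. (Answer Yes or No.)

Yes

|S| = 6 divides |G| = 12, consistent with Lagrange.
S contains the identity, every element's inverse is in S, and S is closed under ·: it is a subgroup.
In fact S = ⟨19⟩.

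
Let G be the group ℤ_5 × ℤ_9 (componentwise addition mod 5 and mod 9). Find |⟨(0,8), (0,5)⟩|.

9

|⟨(0,8)⟩| = 9 and |⟨(0,5)⟩| = 9, so |H| is a multiple of lcm(9, 9) = 9 and divides |G| = 45.
Closing under the operation: H = {(0,0), (0,1), (0,2), (0,3), (0,4), (0,5), (0,6), (0,7), (0,8)}, so |H| = 9.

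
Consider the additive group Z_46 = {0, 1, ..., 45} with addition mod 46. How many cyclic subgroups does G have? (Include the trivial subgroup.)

4

Each element a generates a cyclic subgroup ⟨a⟩; distinct elements may generate the same one (a cyclic group of order d has φ(d) generators).
Cyclic subgroups by order — order 1: 1; order 2: 1; order 23: 1; order 46: 1.
Total: 4.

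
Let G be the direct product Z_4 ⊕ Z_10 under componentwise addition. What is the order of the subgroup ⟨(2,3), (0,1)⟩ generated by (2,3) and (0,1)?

|⟨(2,3)⟩| = 10 and |⟨(0,1)⟩| = 10, so |H| is a multiple of lcm(10, 10) = 10 and divides |G| = 40.
Closing under the operation: H = {(0,0), (0,1), (0,2), (0,3), (0,4), (0,5), (0,6), (0,7), (0,8), (0,9), (2,0), (2,1), (2,2), (2,3), (2,4), (2,5), (2,6), (2,7), (2,8), (2,9)}, so |H| = 20.

20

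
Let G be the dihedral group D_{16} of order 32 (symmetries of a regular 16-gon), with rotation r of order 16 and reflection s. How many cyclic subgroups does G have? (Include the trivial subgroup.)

21

Each element a generates a cyclic subgroup ⟨a⟩; distinct elements may generate the same one (a cyclic group of order d has φ(d) generators).
Cyclic subgroups by order — order 1: 1; order 2: 17; order 4: 1; order 8: 1; order 16: 1.
Total: 21.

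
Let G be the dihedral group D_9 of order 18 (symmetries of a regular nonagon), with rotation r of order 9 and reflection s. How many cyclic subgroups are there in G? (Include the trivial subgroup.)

12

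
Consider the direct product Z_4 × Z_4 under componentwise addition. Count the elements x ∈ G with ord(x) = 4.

12

An element (a,b) has order lcm(ord(a), ord(b)); count pairs with lcm equal to 4.
Enumerating gives 12 such elements.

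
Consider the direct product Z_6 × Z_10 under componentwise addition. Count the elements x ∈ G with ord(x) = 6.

6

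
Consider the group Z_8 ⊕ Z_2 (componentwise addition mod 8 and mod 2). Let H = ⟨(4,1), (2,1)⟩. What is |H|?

8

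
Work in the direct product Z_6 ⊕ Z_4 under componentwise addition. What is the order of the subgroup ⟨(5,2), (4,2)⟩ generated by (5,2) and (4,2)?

|⟨(5,2)⟩| = 6 and |⟨(4,2)⟩| = 6, so |H| is a multiple of lcm(6, 6) = 6 and divides |G| = 24.
Closing under the operation: H = {(0,0), (0,2), (1,0), (1,2), (2,0), (2,2), (3,0), (3,2), (4,0), (4,2), (5,0), (5,2)}, so |H| = 12.

12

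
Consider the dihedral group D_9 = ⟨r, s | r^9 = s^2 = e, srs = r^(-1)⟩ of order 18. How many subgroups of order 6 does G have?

|G| = 18 and 6 | 18, so subgroups of order 6 are possible by Lagrange.
The subgroups of order 6 are: {e, r^3, r^6, r^2s, r^5s, r^8s}; {e, r^3, r^6, s, r^3s, r^6s}; {e, r^3, r^6, rs, r^4s, r^7s}.
So G has 3 subgroups of order 6.

3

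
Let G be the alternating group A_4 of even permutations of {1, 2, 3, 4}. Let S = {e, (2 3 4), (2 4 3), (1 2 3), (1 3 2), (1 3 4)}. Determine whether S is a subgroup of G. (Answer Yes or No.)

No

(1 3 4) ∈ S but its inverse (1 4 3) ∉ S, so S is not a subgroup.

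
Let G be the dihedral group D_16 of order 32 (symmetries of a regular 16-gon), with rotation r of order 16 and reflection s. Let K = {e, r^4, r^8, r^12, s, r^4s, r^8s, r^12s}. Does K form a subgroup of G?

|K| = 8 divides |G| = 32, consistent with Lagrange.
K contains the identity, every element's inverse is in K, and K is closed under ·: it is a subgroup.

Yes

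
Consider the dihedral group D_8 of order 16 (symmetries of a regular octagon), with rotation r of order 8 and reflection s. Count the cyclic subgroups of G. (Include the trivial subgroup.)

Each element a generates a cyclic subgroup ⟨a⟩; distinct elements may generate the same one (a cyclic group of order d has φ(d) generators).
Cyclic subgroups by order — order 1: 1; order 2: 9; order 4: 1; order 8: 1.
Total: 12.

12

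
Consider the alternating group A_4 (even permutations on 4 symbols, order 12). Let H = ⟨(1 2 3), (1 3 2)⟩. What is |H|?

3

|⟨(1 2 3)⟩| = 3 and |⟨(1 3 2)⟩| = 3, so |H| is a multiple of lcm(3, 3) = 3 and divides |G| = 12.
Closing under the operation: H = {e, (1 2 3), (1 3 2)}, so |H| = 3.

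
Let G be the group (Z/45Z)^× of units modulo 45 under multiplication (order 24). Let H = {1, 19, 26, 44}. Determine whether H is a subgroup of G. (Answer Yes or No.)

Yes

|H| = 4 divides |G| = 24, consistent with Lagrange.
H contains the identity, every element's inverse is in H, and H is closed under ·: it is a subgroup.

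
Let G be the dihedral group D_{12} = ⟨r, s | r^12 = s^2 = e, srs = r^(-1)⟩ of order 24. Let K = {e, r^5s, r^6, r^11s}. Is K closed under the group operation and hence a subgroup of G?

|K| = 4 divides |G| = 24, consistent with Lagrange.
K contains the identity, every element's inverse is in K, and K is closed under ·: it is a subgroup.

Yes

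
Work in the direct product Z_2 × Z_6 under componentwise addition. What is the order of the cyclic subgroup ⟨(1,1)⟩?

6

The order of (1,1) in Z_2 × Z_6 is lcm(ord(1) in Z_2, ord(1) in Z_6).
ord(1) = 2 and ord(1) = 6, so |⟨(1,1)⟩| = lcm(2, 6) = 6.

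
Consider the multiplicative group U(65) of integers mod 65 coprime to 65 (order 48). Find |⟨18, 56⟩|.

24

|⟨18⟩| = 4 and |⟨56⟩| = 6, so |H| is a multiple of lcm(4, 6) = 12 and divides |G| = 48.
Closing under the operation: H = {1, 2, 4, 7, 8, 9, 14, 16, 18, 28, 29, 32, 33, 36, 37, 47, 49, 51, 56, 57, 58, 61, 63, 64}, so |H| = 24.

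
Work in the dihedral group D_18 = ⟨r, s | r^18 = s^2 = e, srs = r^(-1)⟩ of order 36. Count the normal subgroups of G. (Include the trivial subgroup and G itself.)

9

G has 45 subgroups. Checking conjugation-invariance by order — order 1: 1/1 normal; order 2: 1/19 normal; order 3: 1/1 normal; order 4: 0/9 normal; order 6: 1/7 normal; order 9: 1/1 normal; order 12: 0/3 normal; order 18: 3/3 normal; order 36: 1/1 normal.
Total normal subgroups: 9.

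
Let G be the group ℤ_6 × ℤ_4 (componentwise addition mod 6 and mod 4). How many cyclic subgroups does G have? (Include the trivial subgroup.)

12

Each element a generates a cyclic subgroup ⟨a⟩; distinct elements may generate the same one (a cyclic group of order d has φ(d) generators).
Cyclic subgroups by order — order 1: 1; order 2: 3; order 3: 1; order 4: 2; order 6: 3; order 12: 2.
Total: 12.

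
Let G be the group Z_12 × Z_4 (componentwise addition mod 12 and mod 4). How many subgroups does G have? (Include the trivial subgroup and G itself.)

30

|G| = 48, so by Lagrange every subgroup order divides 48. Divisors: 1, 2, 3, 4, 6, 8, 12, 16, 24, 48.
Subgroups by order — order 1: 1; order 2: 3; order 3: 1; order 4: 7; order 6: 3; order 8: 3; order 12: 7; order 16: 1; order 24: 3; order 48: 1.
Total: 1 + 3 + 1 + 7 + 3 + 3 + 7 + 1 + 3 + 1 = 30.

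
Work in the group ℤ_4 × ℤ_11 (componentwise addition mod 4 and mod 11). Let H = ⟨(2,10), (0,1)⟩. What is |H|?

|⟨(2,10)⟩| = 22 and |⟨(0,1)⟩| = 11, so |H| is a multiple of lcm(22, 11) = 22 and divides |G| = 44.
Closing under the operation: H = {(0,0), (0,1), (0,2), (0,3), (0,4), (0,5), (0,6), (0,7), (0,8), (0,9), (0,10), (2,0), (2,1), (2,2), (2,3), (2,4), (2,5), (2,6), (2,7), (2,8), (2,9), (2,10)}, so |H| = 22.

22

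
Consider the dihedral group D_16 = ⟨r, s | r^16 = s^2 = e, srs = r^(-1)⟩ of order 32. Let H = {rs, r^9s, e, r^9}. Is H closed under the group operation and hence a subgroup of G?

r^9 ∈ H but its inverse r^7 ∉ H, so H is not a subgroup.

No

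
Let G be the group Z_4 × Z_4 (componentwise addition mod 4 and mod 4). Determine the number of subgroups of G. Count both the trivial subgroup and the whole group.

15

|G| = 16, so by Lagrange every subgroup order divides 16. Divisors: 1, 2, 4, 8, 16.
Subgroups by order — order 1: 1; order 2: 3; order 4: 7; order 8: 3; order 16: 1.
Total: 1 + 3 + 7 + 3 + 1 = 15.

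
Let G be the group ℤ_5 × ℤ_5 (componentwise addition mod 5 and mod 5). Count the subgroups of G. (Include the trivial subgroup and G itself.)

|G| = 25, so by Lagrange every subgroup order divides 25. Divisors: 1, 5, 25.
Subgroups by order — order 1: 1; order 5: 6; order 25: 1.
Total: 1 + 6 + 1 = 8.

8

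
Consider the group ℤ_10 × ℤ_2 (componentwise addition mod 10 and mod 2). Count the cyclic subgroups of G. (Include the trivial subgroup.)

8

Each element a generates a cyclic subgroup ⟨a⟩; distinct elements may generate the same one (a cyclic group of order d has φ(d) generators).
Cyclic subgroups by order — order 1: 1; order 2: 3; order 5: 1; order 10: 3.
Total: 8.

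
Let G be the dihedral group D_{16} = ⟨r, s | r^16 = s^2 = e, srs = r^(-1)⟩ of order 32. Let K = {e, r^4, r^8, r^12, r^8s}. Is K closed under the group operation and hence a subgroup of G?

|K| = 5 does not divide |G| = 32, so by Lagrange K is not a subgroup.

No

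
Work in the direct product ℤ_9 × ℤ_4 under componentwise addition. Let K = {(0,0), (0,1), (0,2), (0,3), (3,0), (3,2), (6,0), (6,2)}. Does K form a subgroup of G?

No

|K| = 8 does not divide |G| = 36, so by Lagrange K is not a subgroup.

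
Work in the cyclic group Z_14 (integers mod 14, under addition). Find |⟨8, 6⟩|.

7

|⟨8⟩| = 7 and |⟨6⟩| = 7, so |H| is a multiple of lcm(7, 7) = 7 and divides |G| = 14.
Closing under the operation: H = {0, 2, 4, 6, 8, 10, 12}, so |H| = 7.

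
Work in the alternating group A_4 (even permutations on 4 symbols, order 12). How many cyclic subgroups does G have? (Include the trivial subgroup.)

Group the elements of G by the cyclic subgroup they generate; each cyclic subgroup of order d accounts for φ(d) elements.
Cyclic subgroups by order — order 1: 1; order 2: 3; order 3: 4.
Total: 8.

8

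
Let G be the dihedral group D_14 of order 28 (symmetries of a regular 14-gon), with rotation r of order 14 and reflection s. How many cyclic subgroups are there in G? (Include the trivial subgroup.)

Each element a generates a cyclic subgroup ⟨a⟩; distinct elements may generate the same one (a cyclic group of order d has φ(d) generators).
Cyclic subgroups by order — order 1: 1; order 2: 15; order 7: 1; order 14: 1.
Total: 18.

18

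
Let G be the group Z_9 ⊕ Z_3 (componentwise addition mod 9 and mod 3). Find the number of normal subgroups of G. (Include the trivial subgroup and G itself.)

10

G is abelian, so every subgroup is normal.
G has 10 subgroups in total, hence 10 normal subgroups.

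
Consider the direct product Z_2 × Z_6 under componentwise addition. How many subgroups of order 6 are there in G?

3

|G| = 12 and 6 | 12, so subgroups of order 6 are possible by Lagrange.
The subgroups of order 6 are: {(0,0), (0,1), (0,2), (0,3), (0,4), (0,5)}; {(0,0), (0,2), (0,4), (1,0), (1,2), (1,4)}; {(0,0), (0,2), (0,4), (1,1), (1,3), (1,5)}.
So G has 3 subgroups of order 6.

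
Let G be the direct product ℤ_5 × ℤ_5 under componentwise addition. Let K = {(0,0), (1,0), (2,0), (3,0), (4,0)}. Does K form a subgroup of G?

|K| = 5 divides |G| = 25, consistent with Lagrange.
K contains the identity, every element's inverse is in K, and K is closed under +: it is a subgroup.
In fact K = ⟨(4,0)⟩.

Yes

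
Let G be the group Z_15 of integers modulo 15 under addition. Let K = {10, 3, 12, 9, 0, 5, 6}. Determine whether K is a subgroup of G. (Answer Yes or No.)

|K| = 7 does not divide |G| = 15, so by Lagrange K is not a subgroup.

No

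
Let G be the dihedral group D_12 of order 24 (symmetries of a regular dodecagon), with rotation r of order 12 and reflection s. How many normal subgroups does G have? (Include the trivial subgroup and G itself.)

9

G has 34 subgroups. Checking conjugation-invariance by order — order 1: 1/1 normal; order 2: 1/13 normal; order 3: 1/1 normal; order 4: 1/7 normal; order 6: 1/5 normal; order 8: 0/3 normal; order 12: 3/3 normal; order 24: 1/1 normal.
Total normal subgroups: 9.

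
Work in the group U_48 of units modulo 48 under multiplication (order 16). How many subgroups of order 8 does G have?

|G| = 16 and 8 | 16, so subgroups of order 8 are possible by Lagrange.
The subgroups of order 8 are: {1, 11, 13, 23, 25, 35, 37, 47}; {1, 11, 17, 19, 25, 35, 41, 43}; {1, 5, 7, 11, 25, 29, 31, 35}; {1, 5, 13, 17, 25, 29, 37, 41}; … (7 in all).
So G has 7 subgroups of order 8.

7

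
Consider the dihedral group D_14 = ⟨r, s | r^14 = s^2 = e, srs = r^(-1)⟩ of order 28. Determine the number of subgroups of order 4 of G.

7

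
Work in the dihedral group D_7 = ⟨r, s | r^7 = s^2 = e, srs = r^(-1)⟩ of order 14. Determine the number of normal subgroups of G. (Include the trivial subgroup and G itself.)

3

G has 10 subgroups. Checking conjugation-invariance by order — order 1: 1/1 normal; order 2: 0/7 normal; order 7: 1/1 normal; order 14: 1/1 normal.
Total normal subgroups: 3.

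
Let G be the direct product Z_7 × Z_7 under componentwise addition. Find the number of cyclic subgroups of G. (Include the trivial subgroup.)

9

Group the elements of G by the cyclic subgroup they generate; each cyclic subgroup of order d accounts for φ(d) elements.
Cyclic subgroups by order — order 1: 1; order 7: 8.
Total: 9.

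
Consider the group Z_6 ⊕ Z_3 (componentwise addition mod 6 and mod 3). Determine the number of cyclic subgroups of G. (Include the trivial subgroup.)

Each element a generates a cyclic subgroup ⟨a⟩; distinct elements may generate the same one (a cyclic group of order d has φ(d) generators).
Cyclic subgroups by order — order 1: 1; order 2: 1; order 3: 4; order 6: 4.
Total: 10.

10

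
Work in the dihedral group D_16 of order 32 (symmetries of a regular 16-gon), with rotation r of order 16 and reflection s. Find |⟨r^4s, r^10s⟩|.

16

|⟨r^4s⟩| = 2 and |⟨r^10s⟩| = 2, so |H| is a multiple of lcm(2, 2) = 2 and divides |G| = 32.
Closing under the operation: H = {e, r^2, r^4, r^6, r^8, r^10, r^12, r^14, s, r^2s, r^4s, r^6s, r^8s, r^10s, r^12s, r^14s}, so |H| = 16.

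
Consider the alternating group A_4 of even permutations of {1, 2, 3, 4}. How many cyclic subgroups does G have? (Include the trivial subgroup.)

8

Each element a generates a cyclic subgroup ⟨a⟩; distinct elements may generate the same one (a cyclic group of order d has φ(d) generators).
Cyclic subgroups by order — order 1: 1; order 2: 3; order 3: 4.
Total: 8.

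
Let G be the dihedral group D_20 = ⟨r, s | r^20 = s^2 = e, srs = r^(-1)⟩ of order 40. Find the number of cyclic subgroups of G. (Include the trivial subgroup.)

26

A cyclic subgroup of order d is generated by each of its φ(d) elements of order d, so the cyclic subgroups of order d number (#elements of order d)/φ(d).
Cyclic subgroups by order — order 1: 1; order 2: 21; order 4: 1; order 5: 1; order 10: 1; order 20: 1.
Total: 26.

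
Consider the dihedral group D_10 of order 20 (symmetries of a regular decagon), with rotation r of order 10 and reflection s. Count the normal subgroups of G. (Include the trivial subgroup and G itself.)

G has 22 subgroups. Checking conjugation-invariance by order — order 1: 1/1 normal; order 2: 1/11 normal; order 4: 0/5 normal; order 5: 1/1 normal; order 10: 3/3 normal; order 20: 1/1 normal.
Total normal subgroups: 7.

7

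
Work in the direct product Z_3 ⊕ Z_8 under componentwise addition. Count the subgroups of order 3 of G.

1

|G| = 24 and 3 | 24, so subgroups of order 3 are possible by Lagrange.
The subgroups of order 3 are: {(0,0), (1,0), (2,0)}.
So G has 1 subgroup of order 3.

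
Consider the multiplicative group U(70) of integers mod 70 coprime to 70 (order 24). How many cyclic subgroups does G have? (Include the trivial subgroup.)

12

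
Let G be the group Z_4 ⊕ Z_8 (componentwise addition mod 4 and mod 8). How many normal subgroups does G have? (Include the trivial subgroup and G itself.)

22

G is abelian, so every subgroup is normal.
G has 22 subgroups in total, hence 22 normal subgroups.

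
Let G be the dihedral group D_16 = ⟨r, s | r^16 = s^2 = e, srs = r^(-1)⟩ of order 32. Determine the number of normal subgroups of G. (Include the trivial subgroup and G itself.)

8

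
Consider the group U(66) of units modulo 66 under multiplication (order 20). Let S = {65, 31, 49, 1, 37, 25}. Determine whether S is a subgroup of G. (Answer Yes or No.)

No

|S| = 6 does not divide |G| = 20, so by Lagrange S is not a subgroup.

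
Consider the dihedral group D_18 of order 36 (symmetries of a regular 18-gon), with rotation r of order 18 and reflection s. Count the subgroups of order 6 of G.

7

|G| = 36 and 6 | 36, so subgroups of order 6 are possible by Lagrange.
The subgroups of order 6 are: {e, r^6, r^12, r^4s, r^10s, r^16s}; {e, r^6, r^12, r^5s, r^11s, r^17s}; {e, r^6, r^12, s, r^6s, r^12s}; {e, r^6, r^12, rs, r^7s, r^13s}; … (7 in all).
So G has 7 subgroups of order 6.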